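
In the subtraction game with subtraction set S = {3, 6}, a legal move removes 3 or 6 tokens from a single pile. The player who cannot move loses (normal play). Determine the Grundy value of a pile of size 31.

G(0) = 0
G(1) = mex{} = 0
G(2) = mex{} = 0
G(3) = mex{0} = 1
G(4) = mex{0} = 1
G(5) = mex{0} = 1
G(6) = mex{1,0} = 2
G(7) = mex{1,0} = 2
G(8) = mex{1,0} = 2
G(9) = mex{2,1} = 0
G(10) = mex{2,1} = 0
G(11) = mex{2,1} = 0
G(12) = mex{0,2} = 1
G(13) = mex{0,2} = 1
G(14) = mex{0,2} = 1
G(15) = mex{1,0} = 2
G(16) = mex{1,0} = 2
G(17) = mex{1,0} = 2
G(18) = mex{2,1} = 0
G(19) = mex{2,1} = 0
G(20) = mex{2,1} = 0
G(21) = mex{0,2} = 1
G(22) = mex{0,2} = 1
G(23) = mex{0,2} = 1
G(24) = mex{1,0} = 2
G(25) = mex{1,0} = 2
G(26) = mex{1,0} = 2
G(27) = mex{2,1} = 0
G(28) = mex{2,1} = 0
G(29) = mex{2,1} = 0
G(30) = mex{0,2} = 1
G(31) = mex{0,2} = 1

1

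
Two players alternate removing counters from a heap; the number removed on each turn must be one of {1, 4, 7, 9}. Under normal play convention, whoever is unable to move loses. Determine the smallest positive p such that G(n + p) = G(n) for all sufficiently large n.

8

G(0) = 0
G(1) = mex{0} = 1
G(2) = mex{1} = 0
G(3) = mex{0} = 1
G(4) = mex{1,0} = 2
G(5) = mex{2,1} = 0
G(6) = mex{0,0} = 1
G(7) = mex{1,1,0} = 2
G(8) = mex{2,2,1} = 0
G(9) = mex{0,0,0,0} = 1
G(10) = mex{1,1,1,1} = 0
G(11) = mex{0,2,2,0} = 1
G(12) = mex{1,0,0,1} = 2
G(13) = mex{2,1,1,2} = 0
G(14) = mex{0,0,2,0} = 1
G(15) = mex{1,1,0,1} = 2
G(16) = mex{2,2,1,2} = 0
G(17) = mex{0,0,0,0} = 1
G(18) = mex{1,1,1,1} = 0
G(n+8) = G(n) holds for n = 0,…,8 (a full window of length max(S) = 9), so the sequence is purely periodic with period 8.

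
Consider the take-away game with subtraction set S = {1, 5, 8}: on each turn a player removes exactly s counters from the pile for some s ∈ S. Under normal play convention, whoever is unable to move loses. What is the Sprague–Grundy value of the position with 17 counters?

0

n :  0  1  2  3  4  5  6  7  8  9 10 11 12 13 14 15 16 17
G :  0  1  0  1  0  1  0  1  2  3  2  3  2  0  1  0  1  0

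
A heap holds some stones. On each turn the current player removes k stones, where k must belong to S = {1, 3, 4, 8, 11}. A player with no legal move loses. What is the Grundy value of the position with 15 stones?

1

G(0) = 0
G(1) = mex{0} = 1
G(2) = mex{1} = 0
G(3) = mex{0,0} = 1
G(4) = mex{1,1,0} = 2
G(5) = mex{2,0,1} = 3
G(6) = mex{3,1,0} = 2
G(7) = mex{2,2,1} = 0
G(8) = mex{0,3,2,0} = 1
G(9) = mex{1,2,3,1} = 0
G(10) = mex{0,0,2,0} = 1
G(11) = mex{1,1,0,1,0} = 2
G(12) = mex{2,0,1,2,1} = 3
G(13) = mex{3,1,0,3,0} = 2
G(14) = mex{2,2,1,2,1} = 0
G(15) = mex{0,3,2,0,2} = 1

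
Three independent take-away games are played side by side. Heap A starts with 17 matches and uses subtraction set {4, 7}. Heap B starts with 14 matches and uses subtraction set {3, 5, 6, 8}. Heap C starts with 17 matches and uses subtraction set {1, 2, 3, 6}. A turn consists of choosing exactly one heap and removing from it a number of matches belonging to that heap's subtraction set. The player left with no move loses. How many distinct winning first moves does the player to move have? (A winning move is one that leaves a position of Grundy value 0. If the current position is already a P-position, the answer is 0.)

Heap A, S = {4, 7}:
n :  0  1  2  3  4  5  6  7  8  9 10 11 12 13 14 15 16 17
G :  0  0  0  0  1  1  1  1  2  2  2  0  0  0  0  1  1  1
G_A(17) = 1.
Heap B, S = {3, 5, 6, 8}:
n :  0  1  2  3  4  5  6  7  8  9 10 11 12 13 14
G :  0  0  0  1  1  1  2  2  2  3  3  0  0  0  1
G_B(14) = 1.
Heap C, S = {1, 2, 3, 6}:
n :  0  1  2  3  4  5  6  7  8  9 10 11 12 13 14 15 16 17
G :  0  1  2  3  0  1  2  3  0  1  2  3  0  1  2  3  0  1
G_C(17) = 1.
Combined Grundy value = 1 ⊕ 1 ⊕ 1 = 1.
A winning move leaves total XOR = 0, i.e. changes one component's Grundy value g to g ⊕ X where X is the current total.
Heap A: need g' = 1⊕1 = 0. Options: 17−4→G=0, 17−7→G=2. Hits: 1.
Heap B: need g' = 1⊕1 = 0. Options: 14−3→G=0, 14−5→G=3, 14−6→G=2, 14−8→G=2. Hits: 1.
Heap C: need g' = 1⊕1 = 0. Options: 17−1→G=0, 17−2→G=3, 17−3→G=2, 17−6→G=3. Hits: 1.

3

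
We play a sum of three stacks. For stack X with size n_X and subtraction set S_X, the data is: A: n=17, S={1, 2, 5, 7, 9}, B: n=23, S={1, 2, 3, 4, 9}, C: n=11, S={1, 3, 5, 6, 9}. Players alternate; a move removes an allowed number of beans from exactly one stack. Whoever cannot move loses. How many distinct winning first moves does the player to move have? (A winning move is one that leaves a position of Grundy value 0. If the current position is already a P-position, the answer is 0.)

0

Stack A, S = {1, 2, 5, 7, 9}:
G(0) = 0
G(1) = mex{0} = 1
G(2) = mex{1,0} = 2
G(3) = mex{2,1} = 0
G(4) = mex{0,2} = 1
G(5) = mex{1,0,0} = 2
G(6) = mex{2,1,1} = 0
G(7) = mex{0,2,2,0} = 1
G(8) = mex{1,0,0,1} = 2
G(9) = mex{2,1,1,2,0} = 3
G(10) = mex{3,2,2,0,1} = 4
G(11) = mex{4,3,0,1,2} = 5
G(12) = mex{5,4,1,2,0} = 3
G(13) = mex{3,5,2,0,1} = 4
G(14) = mex{4,3,3,1,2} = 0
G(15) = mex{0,4,4,2,0} = 1
G(16) = mex{1,0,5,3,1} = 2
G(17) = mex{2,1,3,4,2} = 0
G_A(17) = 0.
Stack B, S = {1, 2, 3, 4, 9}:
G(0) = 0
G(1) = mex{0} = 1
G(2) = mex{1,0} = 2
G(3) = mex{2,1,0} = 3
G(4) = mex{3,2,1,0} = 4
G(5) = mex{4,3,2,1} = 0
G(6) = mex{0,4,3,2} = 1
G(7) = mex{1,0,4,3} = 2
G(8) = mex{2,1,0,4} = 3
G(9) = mex{3,2,1,0,0} = 4
G(10) = mex{4,3,2,1,1} = 0
G(11) = mex{0,4,3,2,2} = 1
G(12) = mex{1,0,4,3,3} = 2
G(13) = mex{2,1,0,4,4} = 3
G(14) = mex{3,2,1,0,0} = 4
G(15) = mex{4,3,2,1,1} = 0
G(16) = mex{0,4,3,2,2} = 1
G(17) = mex{1,0,4,3,3} = 2
G(18) = mex{2,1,0,4,4} = 3
G(19) = mex{3,2,1,0,0} = 4
G(20) = mex{4,3,2,1,1} = 0
G(21) = mex{0,4,3,2,2} = 1
G(22) = mex{1,0,4,3,3} = 2
G(23) = mex{2,1,0,4,4} = 3
G_B(23) = 3.
Stack C, S = {1, 3, 5, 6, 9}:
G(0) = 0
G(1) = mex{0} = 1
G(2) = mex{1} = 0
G(3) = mex{0,0} = 1
G(4) = mex{1,1} = 0
G(5) = mex{0,0,0} = 1
G(6) = mex{1,1,1,0} = 2
G(7) = mex{2,0,0,1} = 3
G(8) = mex{3,1,1,0} = 2
G(9) = mex{2,2,0,1,0} = 3
G(10) = mex{3,3,1,0,1} = 2
G(11) = mex{2,2,2,1,0} = 3
G_C(11) = 3.
Combined Grundy value = 0 ⊕ 3 ⊕ 3 = 0.
A winning move leaves total XOR = 0, i.e. changes one component's Grundy value g to g ⊕ X where X is the current total.
Stack A: target g' = 0⊕0 = 0, but every legal move changes the Grundy value (mex property), so 0 moves.
Stack B: target g' = 3⊕0 = 3, but every legal move changes the Grundy value (mex property), so 0 moves.
Stack C: target g' = 3⊕0 = 3, but every legal move changes the Grundy value (mex property), so 0 moves.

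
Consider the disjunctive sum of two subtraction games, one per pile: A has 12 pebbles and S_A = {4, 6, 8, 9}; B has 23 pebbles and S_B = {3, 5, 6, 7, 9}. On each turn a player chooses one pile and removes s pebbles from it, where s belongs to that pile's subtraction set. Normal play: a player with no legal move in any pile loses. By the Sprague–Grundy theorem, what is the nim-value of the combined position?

0

Pile A, S = {4, 6, 8, 9}:
n :  0  1  2  3  4  5  6  7  8  9 10 11 12
G :  0  0  0  0  1  1  1  1  2  2  2  2  3
G_A(12) = 3.
Pile B, S = {3, 5, 6, 7, 9}:
G(0) = 0
G(1) = mex{} = 0
G(2) = mex{} = 0
G(3) = mex{0} = 1
G(4) = mex{0} = 1
G(5) = mex{0,0} = 1
G(6) = mex{1,0,0} = 2
G(7) = mex{1,0,0,0} = 2
G(8) = mex{1,1,0,0} = 2
G(9) = mex{2,1,1,0,0} = 3
G(10) = mex{2,1,1,1,0} = 3
G(11) = mex{2,2,1,1,0} = 3
G(12) = mex{3,2,2,1,1} = 0
G(13) = mex{3,2,2,2,1} = 0
G(14) = mex{3,3,2,2,1} = 0
G(15) = mex{0,3,3,2,2} = 1
G(16) = mex{0,3,3,3,2} = 1
G(17) = mex{0,0,3,3,2} = 1
G(18) = mex{1,0,0,3,3} = 2
G(19) = mex{1,0,0,0,3} = 2
G(20) = mex{1,1,0,0,3} = 2
G(21) = mex{2,1,1,0,0} = 3
G(22) = mex{2,1,1,1,0} = 3
G(23) = mex{2,2,1,1,0} = 3
G_B(23) = 3.
Combined Grundy value = 3 ⊕ 3 = 0.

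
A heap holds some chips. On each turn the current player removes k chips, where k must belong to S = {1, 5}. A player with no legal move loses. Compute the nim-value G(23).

1

n :  0  1  2  3  4  5  6  7  8  9 10 11 12 13 14 15 16 17 18 19 20 21 22 23
G :  0  1  0  1  0  1  0  1  0  1  0  1  0  1  0  1  0  1  0  1  0  1  0  1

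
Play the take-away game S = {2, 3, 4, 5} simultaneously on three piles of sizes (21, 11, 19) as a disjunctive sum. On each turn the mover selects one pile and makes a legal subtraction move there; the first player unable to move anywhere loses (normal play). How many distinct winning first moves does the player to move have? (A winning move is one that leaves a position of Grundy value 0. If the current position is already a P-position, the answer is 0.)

0

All piles use S = {2, 3, 4, 5}:
n :  0  1  2  3  4  5  6  7  8  9 10 11 12 13 14 15 16 17 18 19 20 21
G :  0  0  1  1  2  2  3  0  0  1  1  2  2  3  0  0  1  1  2  2  3  0
Pile A: G(21) = 0.
Pile B: G(11) = 2.
Pile C: G(19) = 2.
Combined Grundy value = 0 ⊕ 2 ⊕ 2 = 0.
A winning move leaves total XOR = 0, i.e. changes one component's Grundy value g to g ⊕ X where X is the current total.
Pile A: target g' = 0⊕0 = 0, but every legal move changes the Grundy value (mex property), so 0 moves.
Pile B: target g' = 2⊕0 = 2, but every legal move changes the Grundy value (mex property), so 0 moves.
Pile C: target g' = 2⊕0 = 2, but every legal move changes the Grundy value (mex property), so 0 moves.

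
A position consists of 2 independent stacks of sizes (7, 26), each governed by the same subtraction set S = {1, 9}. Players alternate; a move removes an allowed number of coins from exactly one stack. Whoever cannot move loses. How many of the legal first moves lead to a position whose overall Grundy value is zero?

3

All stacks use S = {1, 9}:
G(0) = 0
G(1) = mex{0} = 1
G(2) = mex{1} = 0
G(3) = mex{0} = 1
G(4) = mex{1} = 0
G(5) = mex{0} = 1
G(6) = mex{1} = 0
G(7) = mex{0} = 1
G(8) = mex{1} = 0
G(9) = mex{0,0} = 1
G(10) = mex{1,1} = 0
G(11) = mex{0,0} = 1
G(12) = mex{1,1} = 0
G(13) = mex{0,0} = 1
G(14) = mex{1,1} = 0
G(15) = mex{0,0} = 1
G(16) = mex{1,1} = 0
G(17) = mex{0,0} = 1
G(18) = mex{1,1} = 0
G(19) = mex{0,0} = 1
G(20) = mex{1,1} = 0
G(21) = mex{0,0} = 1
G(22) = mex{1,1} = 0
G(23) = mex{0,0} = 1
G(24) = mex{1,1} = 0
G(25) = mex{0,0} = 1
G(26) = mex{1,1} = 0
Stack A: G(7) = 1.
Stack B: G(26) = 0.
Combined Grundy value = 1 ⊕ 0 = 1.
A winning move leaves total XOR = 0, i.e. changes one component's Grundy value g to g ⊕ X where X is the current total.
Stack A: need g' = 1⊕1 = 0. Options: 7−1→G=0. Hits: 1.
Stack B: need g' = 0⊕1 = 1. Options: 26−1→G=1, 26−9→G=1. Hits: 2.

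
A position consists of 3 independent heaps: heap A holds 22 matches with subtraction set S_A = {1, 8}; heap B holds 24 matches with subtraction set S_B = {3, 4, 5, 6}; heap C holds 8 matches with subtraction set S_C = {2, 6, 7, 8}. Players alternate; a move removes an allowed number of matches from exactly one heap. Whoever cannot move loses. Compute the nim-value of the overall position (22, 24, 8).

0

Heap A, S = {1, 8}:
n :  0  1  2  3  4  5  6  7  8  9 10 11 12 13 14 15 16 17 18 19 20 21 22
G :  0  1  0  1  0  1  0  1  2  0  1  0  1  0  1  0  1  2  0  1  0  1  0
G_A(22) = 0.
Heap B, S = {3, 4, 5, 6}:
n :  0  1  2  3  4  5  6  7  8  9 10 11 12 13 14 15 16 17 18 19 20 21 22 23 24
G :  0  0  0  1  1  1  2  2  2  0  0  0  1  1  1  2  2  2  0  0  0  1  1  1  2
G_B(24) = 2.
Heap C, S = {2, 6, 7, 8}:
n : 0 1 2 3 4 5 6 7 8
G : 0 0 1 1 0 0 1 1 2
G_C(8) = 2.
Combined Grundy value = 0 ⊕ 2 ⊕ 2 = 0.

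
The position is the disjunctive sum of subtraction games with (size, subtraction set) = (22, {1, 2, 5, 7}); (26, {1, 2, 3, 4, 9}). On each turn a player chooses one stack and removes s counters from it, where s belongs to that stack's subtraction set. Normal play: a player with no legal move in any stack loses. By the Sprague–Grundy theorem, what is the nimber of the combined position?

Stack A, S = {1, 2, 5, 7}:
G(0) = 0
G(1) = mex{0} = 1
G(2) = mex{1,0} = 2
G(3) = mex{2,1} = 0
G(4) = mex{0,2} = 1
G(5) = mex{1,0,0} = 2
G(6) = mex{2,1,1} = 0
G(7) = mex{0,2,2,0} = 1
G(8) = mex{1,0,0,1} = 2
G(9) = mex{2,1,1,2} = 0
G(10) = mex{0,2,2,0} = 1
G(11) = mex{1,0,0,1} = 2
G(12) = mex{2,1,1,2} = 0
G(13) = mex{0,2,2,0} = 1
G(14) = mex{1,0,0,1} = 2
G(15) = mex{2,1,1,2} = 0
G(16) = mex{0,2,2,0} = 1
G(17) = mex{1,0,0,1} = 2
G(18) = mex{2,1,1,2} = 0
G(19) = mex{0,2,2,0} = 1
G(20) = mex{1,0,0,1} = 2
G(21) = mex{2,1,1,2} = 0
G(22) = mex{0,2,2,0} = 1
G_A(22) = 1.
Stack B, S = {1, 2, 3, 4, 9}:
n :  0  1  2  3  4  5  6  7  8  9 10 11 12 13 14 15 16 17 18 19 20 21 22 23 24 25 26
G :  0  1  2  3  4  0  1  2  3  4  0  1  2  3  4  0  1  2  3  4  0  1  2  3  4  0  1
G_B(26) = 1.
Combined Grundy value = 1 ⊕ 1 = 0.

0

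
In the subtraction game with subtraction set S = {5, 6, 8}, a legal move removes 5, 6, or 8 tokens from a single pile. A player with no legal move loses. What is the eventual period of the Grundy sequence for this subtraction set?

13

n :  0  1  2  3  4  5  6  7  8  9 10 11 12 13 14 15 16 17 18 19 20 21 22 23 24 25 26 27
G :  0  0  0  0  0  1  1  1  1  1  2  2  2  0  0  0  0  0  1  1  1  1  1  2  2  2  0  0
G(n+13) = G(n) holds for n = 0,…,7 (a full window of length max(S) = 8), so the sequence is purely periodic with period 13.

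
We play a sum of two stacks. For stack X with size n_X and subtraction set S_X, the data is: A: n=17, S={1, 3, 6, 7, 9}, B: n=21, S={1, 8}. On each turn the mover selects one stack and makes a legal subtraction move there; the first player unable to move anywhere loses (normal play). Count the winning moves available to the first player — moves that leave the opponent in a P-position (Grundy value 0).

0

Stack A, S = {1, 3, 6, 7, 9}:
n :  0  1  2  3  4  5  6  7  8  9 10 11 12 13 14 15 16 17
G :  0  1  0  1  0  1  2  3  2  3  2  3  0  1  0  1  0  1
G_A(17) = 1.
Stack B, S = {1, 8}:
G(0) = 0
G(1) = mex{0} = 1
G(2) = mex{1} = 0
G(3) = mex{0} = 1
G(4) = mex{1} = 0
G(5) = mex{0} = 1
G(6) = mex{1} = 0
G(7) = mex{0} = 1
G(8) = mex{1,0} = 2
G(9) = mex{2,1} = 0
G(10) = mex{0,0} = 1
G(11) = mex{1,1} = 0
G(12) = mex{0,0} = 1
G(13) = mex{1,1} = 0
G(14) = mex{0,0} = 1
G(15) = mex{1,1} = 0
G(16) = mex{0,2} = 1
G(17) = mex{1,0} = 2
G(18) = mex{2,1} = 0
G(19) = mex{0,0} = 1
G(20) = mex{1,1} = 0
G(21) = mex{0,0} = 1
G_B(21) = 1.
Combined Grundy value = 1 ⊕ 1 = 0.
A winning move leaves total XOR = 0, i.e. changes one component's Grundy value g to g ⊕ X where X is the current total.
Stack A: target g' = 1⊕0 = 1, but every legal move changes the Grundy value (mex property), so 0 moves.
Stack B: target g' = 1⊕0 = 1, but every legal move changes the Grundy value (mex property), so 0 moves.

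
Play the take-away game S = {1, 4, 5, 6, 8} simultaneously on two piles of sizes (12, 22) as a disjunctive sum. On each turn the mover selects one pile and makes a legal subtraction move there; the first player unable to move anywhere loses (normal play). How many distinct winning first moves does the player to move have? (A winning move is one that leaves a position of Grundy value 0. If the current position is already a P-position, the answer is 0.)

3

All piles use S = {1, 4, 5, 6, 8}:
G(0) = 0
G(1) = mex{0} = 1
G(2) = mex{1} = 0
G(3) = mex{0} = 1
G(4) = mex{1,0} = 2
G(5) = mex{2,1,0} = 3
G(6) = mex{3,0,1,0} = 2
G(7) = mex{2,1,0,1} = 3
G(8) = mex{3,2,1,0,0} = 4
G(9) = mex{4,3,2,1,1} = 0
G(10) = mex{0,2,3,2,0} = 1
G(11) = mex{1,3,2,3,1} = 0
G(12) = mex{0,4,3,2,2} = 1
G(13) = mex{1,0,4,3,3} = 2
G(14) = mex{2,1,0,4,2} = 3
G(15) = mex{3,0,1,0,3} = 2
G(16) = mex{2,1,0,1,4} = 3
G(17) = mex{3,2,1,0,0} = 4
G(18) = mex{4,3,2,1,1} = 0
G(19) = mex{0,2,3,2,0} = 1
G(20) = mex{1,3,2,3,1} = 0
G(21) = mex{0,4,3,2,2} = 1
G(22) = mex{1,0,4,3,3} = 2
Pile A: G(12) = 1.
Pile B: G(22) = 2.
Combined Grundy value = 1 ⊕ 2 = 3.
A winning move leaves total XOR = 0, i.e. changes one component's Grundy value g to g ⊕ X where X is the current total.
Pile A: need g' = 1⊕3 = 2. Options: 12−1→G=0, 12−4→G=4, 12−5→G=3, 12−6→G=2, 12−8→G=2. Hits: 2.
Pile B: need g' = 2⊕3 = 1. Options: 22−1→G=1, 22−4→G=0, 22−5→G=4, 22−6→G=3, 22−8→G=3. Hits: 1.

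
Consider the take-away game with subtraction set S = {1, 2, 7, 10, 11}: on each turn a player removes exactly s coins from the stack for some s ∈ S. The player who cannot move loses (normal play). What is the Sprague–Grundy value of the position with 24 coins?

0

n :  0  1  2  3  4  5  6  7  8  9 10 11 12 13 14 15 16 17 18 19 20 21 22 23 24
G :  0  1  2  0  1  2  0  1  2  0  1  2  0  1  2  0  1  2  0  1  2  0  1  2  0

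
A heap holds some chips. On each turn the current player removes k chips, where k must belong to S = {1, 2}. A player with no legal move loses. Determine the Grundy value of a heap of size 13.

n :  0  1  2  3  4  5  6  7  8  9 10 11 12 13
G :  0  1  2  0  1  2  0  1  2  0  1  2  0  1

1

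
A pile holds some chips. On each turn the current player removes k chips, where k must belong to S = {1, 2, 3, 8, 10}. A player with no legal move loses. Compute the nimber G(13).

0

G(0) = 0
G(1) = mex{0} = 1
G(2) = mex{1,0} = 2
G(3) = mex{2,1,0} = 3
G(4) = mex{3,2,1} = 0
G(5) = mex{0,3,2} = 1
G(6) = mex{1,0,3} = 2
G(7) = mex{2,1,0} = 3
G(8) = mex{3,2,1,0} = 4
G(9) = mex{4,3,2,1} = 0
G(10) = mex{0,4,3,2,0} = 1
G(11) = mex{1,0,4,3,1} = 2
G(12) = mex{2,1,0,0,2} = 3
G(13) = mex{3,2,1,1,3} = 0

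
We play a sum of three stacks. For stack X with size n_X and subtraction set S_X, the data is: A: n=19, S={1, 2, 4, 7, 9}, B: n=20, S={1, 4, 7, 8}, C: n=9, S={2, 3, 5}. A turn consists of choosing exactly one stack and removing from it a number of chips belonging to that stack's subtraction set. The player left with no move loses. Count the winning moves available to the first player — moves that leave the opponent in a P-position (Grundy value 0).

3

Stack A, S = {1, 2, 4, 7, 9}:
G(0) = 0
G(1) = mex{0} = 1
G(2) = mex{1,0} = 2
G(3) = mex{2,1} = 0
G(4) = mex{0,2,0} = 1
G(5) = mex{1,0,1} = 2
G(6) = mex{2,1,2} = 0
G(7) = mex{0,2,0,0} = 1
G(8) = mex{1,0,1,1} = 2
G(9) = mex{2,1,2,2,0} = 3
G(10) = mex{3,2,0,0,1} = 4
G(11) = mex{4,3,1,1,2} = 0
G(12) = mex{0,4,2,2,0} = 1
G(13) = mex{1,0,3,0,1} = 2
G(14) = mex{2,1,4,1,2} = 0
G(15) = mex{0,2,0,2,0} = 1
G(16) = mex{1,0,1,3,1} = 2
G(17) = mex{2,1,2,4,2} = 0
G(18) = mex{0,2,0,0,3} = 1
G(19) = mex{1,0,1,1,4} = 2
G_A(19) = 2.
Stack B, S = {1, 4, 7, 8}:
G(0) = 0
G(1) = mex{0} = 1
G(2) = mex{1} = 0
G(3) = mex{0} = 1
G(4) = mex{1,0} = 2
G(5) = mex{2,1} = 0
G(6) = mex{0,0} = 1
G(7) = mex{1,1,0} = 2
G(8) = mex{2,2,1,0} = 3
G(9) = mex{3,0,0,1} = 2
G(10) = mex{2,1,1,0} = 3
G(11) = mex{3,2,2,1} = 0
G(12) = mex{0,3,0,2} = 1
G(13) = mex{1,2,1,0} = 3
G(14) = mex{3,3,2,1} = 0
G(15) = mex{0,0,3,2} = 1
G(16) = mex{1,1,2,3} = 0
G(17) = mex{0,3,3,2} = 1
G(18) = mex{1,0,0,3} = 2
G(19) = mex{2,1,1,0} = 3
G(20) = mex{3,0,3,1} = 2
G_B(20) = 2.
Stack C, S = {2, 3, 5}:
n : 0 1 2 3 4 5 6 7 8 9
G : 0 0 1 1 2 2 3 0 0 1
G_C(9) = 1.
Combined Grundy value = 2 ⊕ 2 ⊕ 1 = 1.
A winning move leaves total XOR = 0, i.e. changes one component's Grundy value g to g ⊕ X where X is the current total.
Stack A: need g' = 2⊕1 = 3. Options: 19−1→G=1, 19−2→G=0, 19−4→G=1, 19−7→G=1, 19−9→G=4. Hits: 0.
Stack B: need g' = 2⊕1 = 3. Options: 20−1→G=3, 20−4→G=0, 20−7→G=3, 20−8→G=1. Hits: 2.
Stack C: need g' = 1⊕1 = 0. Options: 9−2→G=0, 9−3→G=3, 9−5→G=2. Hits: 1.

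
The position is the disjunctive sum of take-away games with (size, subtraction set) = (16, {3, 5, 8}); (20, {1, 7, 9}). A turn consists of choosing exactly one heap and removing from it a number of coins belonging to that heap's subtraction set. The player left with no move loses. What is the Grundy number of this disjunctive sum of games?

Heap A, S = {3, 5, 8}:
G(0) = 0
G(1) = mex{} = 0
G(2) = mex{} = 0
G(3) = mex{0} = 1
G(4) = mex{0} = 1
G(5) = mex{0,0} = 1
G(6) = mex{1,0} = 2
G(7) = mex{1,0} = 2
G(8) = mex{1,1,0} = 2
G(9) = mex{2,1,0} = 3
G(10) = mex{2,1,0} = 3
G(11) = mex{2,2,1} = 0
G(12) = mex{3,2,1} = 0
G(13) = mex{3,2,1} = 0
G(14) = mex{0,3,2} = 1
G(15) = mex{0,3,2} = 1
G(16) = mex{0,0,2} = 1
G_A(16) = 1.
Heap B, S = {1, 7, 9}:
n :  0  1  2  3  4  5  6  7  8  9 10 11 12 13 14 15 16 17 18 19 20
G :  0  1  0  1  0  1  0  1  0  1  0  1  0  1  0  1  0  1  0  1  0
G_B(20) = 0.
Combined Grundy value = 1 ⊕ 0 = 1.

1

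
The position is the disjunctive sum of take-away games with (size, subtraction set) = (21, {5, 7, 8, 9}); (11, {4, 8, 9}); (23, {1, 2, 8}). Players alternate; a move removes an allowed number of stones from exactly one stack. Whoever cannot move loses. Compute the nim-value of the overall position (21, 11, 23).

1

Stack A, S = {5, 7, 8, 9}:
G(0) = 0
G(1) = mex{} = 0
G(2) = mex{} = 0
G(3) = mex{} = 0
G(4) = mex{} = 0
G(5) = mex{0} = 1
G(6) = mex{0} = 1
G(7) = mex{0,0} = 1
G(8) = mex{0,0,0} = 1
G(9) = mex{0,0,0,0} = 1
G(10) = mex{1,0,0,0} = 2
G(11) = mex{1,0,0,0} = 2
G(12) = mex{1,1,0,0} = 2
G(13) = mex{1,1,1,0} = 2
G(14) = mex{1,1,1,1} = 0
G(15) = mex{2,1,1,1} = 0
G(16) = mex{2,1,1,1} = 0
G(17) = mex{2,2,1,1} = 0
G(18) = mex{2,2,2,1} = 0
G(19) = mex{0,2,2,2} = 1
G(20) = mex{0,2,2,2} = 1
G(21) = mex{0,0,2,2} = 1
G_A(21) = 1.
Stack B, S = {4, 8, 9}:
n :  0  1  2  3  4  5  6  7  8  9 10 11
G :  0  0  0  0  1  1  1  1  2  2  2  2
G_B(11) = 2.
Stack C, S = {1, 2, 8}:
G(0) = 0
G(1) = mex{0} = 1
G(2) = mex{1,0} = 2
G(3) = mex{2,1} = 0
G(4) = mex{0,2} = 1
G(5) = mex{1,0} = 2
G(6) = mex{2,1} = 0
G(7) = mex{0,2} = 1
G(8) = mex{1,0,0} = 2
G(9) = mex{2,1,1} = 0
G(10) = mex{0,2,2} = 1
G(11) = mex{1,0,0} = 2
G(12) = mex{2,1,1} = 0
G(13) = mex{0,2,2} = 1
G(14) = mex{1,0,0} = 2
G(15) = mex{2,1,1} = 0
G(16) = mex{0,2,2} = 1
G(17) = mex{1,0,0} = 2
G(18) = mex{2,1,1} = 0
G(19) = mex{0,2,2} = 1
G(20) = mex{1,0,0} = 2
G(21) = mex{2,1,1} = 0
G(22) = mex{0,2,2} = 1
G(23) = mex{1,0,0} = 2
G_C(23) = 2.
Combined Grundy value = 1 ⊕ 2 ⊕ 2 = 1.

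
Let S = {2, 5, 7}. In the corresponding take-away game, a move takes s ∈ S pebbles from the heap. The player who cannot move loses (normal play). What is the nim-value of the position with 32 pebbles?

n :  0  1  2  3  4  5  6  7  8  9 10 11 12 13 14 15 16 17 18 19 20 21 22 23 24 25 26 27 28 29 30 31 32
G :  0  0  1  1  0  2  1  3  2  2  0  3  1  0  0  1  1  2  2  3  3  2  0  0  1  1  0  2  1  3  2  2  0

0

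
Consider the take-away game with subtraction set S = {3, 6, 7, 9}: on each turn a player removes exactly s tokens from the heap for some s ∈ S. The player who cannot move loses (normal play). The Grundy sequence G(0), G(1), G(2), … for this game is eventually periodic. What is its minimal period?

12

n :  0  1  2  3  4  5  6  7  8  9 10 11 12 13 14 15 16 17 18 19 20 21 22 23 24 25
G :  0  0  0  1  1  1  2  2  2  3  3  3  0  0  0  1  1  1  2  2  2  3  3  3  0  0
G(n+12) = G(n) holds for n = 0,…,8 (a full window of length max(S) = 9), so the sequence is purely periodic with period 12.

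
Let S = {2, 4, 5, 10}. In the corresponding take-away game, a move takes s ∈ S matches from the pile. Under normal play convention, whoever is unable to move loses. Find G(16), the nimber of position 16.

1

G(0) = 0
G(1) = mex{} = 0
G(2) = mex{0} = 1
G(3) = mex{0} = 1
G(4) = mex{1,0} = 2
G(5) = mex{1,0,0} = 2
G(6) = mex{2,1,0} = 3
G(7) = mex{2,1,1} = 0
G(8) = mex{3,2,1} = 0
G(9) = mex{0,2,2} = 1
G(10) = mex{0,3,2,0} = 1
G(11) = mex{1,0,3,0} = 2
G(12) = mex{1,0,0,1} = 2
G(13) = mex{2,1,0,1} = 3
G(14) = mex{2,1,1,2} = 0
G(15) = mex{3,2,1,2} = 0
G(16) = mex{0,2,2,3} = 1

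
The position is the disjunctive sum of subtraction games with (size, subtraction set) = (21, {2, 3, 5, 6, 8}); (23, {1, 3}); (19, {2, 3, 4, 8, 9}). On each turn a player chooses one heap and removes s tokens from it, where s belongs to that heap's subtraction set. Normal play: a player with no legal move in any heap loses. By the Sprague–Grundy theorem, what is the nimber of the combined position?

Heap A, S = {2, 3, 5, 6, 8}:
G(0) = 0
G(1) = mex{} = 0
G(2) = mex{0} = 1
G(3) = mex{0,0} = 1
G(4) = mex{1,0} = 2
G(5) = mex{1,1,0} = 2
G(6) = mex{2,1,0,0} = 3
G(7) = mex{2,2,1,0} = 3
G(8) = mex{3,2,1,1,0} = 4
G(9) = mex{3,3,2,1,0} = 4
G(10) = mex{4,3,2,2,1} = 0
G(11) = mex{4,4,3,2,1} = 0
G(12) = mex{0,4,3,3,2} = 1
G(13) = mex{0,0,4,3,2} = 1
G(14) = mex{1,0,4,4,3} = 2
G(15) = mex{1,1,0,4,3} = 2
G(16) = mex{2,1,0,0,4} = 3
G(17) = mex{2,2,1,0,4} = 3
G(18) = mex{3,2,1,1,0} = 4
G(19) = mex{3,3,2,1,0} = 4
G(20) = mex{4,3,2,2,1} = 0
G(21) = mex{4,4,3,2,1} = 0
G_A(21) = 0.
Heap B, S = {1, 3}:
n :  0  1  2  3  4  5  6  7  8  9 10 11 12 13 14 15 16 17 18 19 20 21 22 23
G :  0  1  0  1  0  1  0  1  0  1  0  1  0  1  0  1  0  1  0  1  0  1  0  1
G_B(23) = 1.
Heap C, S = {2, 3, 4, 8, 9}:
G(0) = 0
G(1) = mex{} = 0
G(2) = mex{0} = 1
G(3) = mex{0,0} = 1
G(4) = mex{1,0,0} = 2
G(5) = mex{1,1,0} = 2
G(6) = mex{2,1,1} = 0
G(7) = mex{2,2,1} = 0
G(8) = mex{0,2,2,0} = 1
G(9) = mex{0,0,2,0,0} = 1
G(10) = mex{1,0,0,1,0} = 2
G(11) = mex{1,1,0,1,1} = 2
G(12) = mex{2,1,1,2,1} = 0
G(13) = mex{2,2,1,2,2} = 0
G(14) = mex{0,2,2,0,2} = 1
G(15) = mex{0,0,2,0,0} = 1
G(16) = mex{1,0,0,1,0} = 2
G(17) = mex{1,1,0,1,1} = 2
G(18) = mex{2,1,1,2,1} = 0
G(19) = mex{2,2,1,2,2} = 0
G_C(19) = 0.
Combined Grundy value = 0 ⊕ 1 ⊕ 0 = 1.

1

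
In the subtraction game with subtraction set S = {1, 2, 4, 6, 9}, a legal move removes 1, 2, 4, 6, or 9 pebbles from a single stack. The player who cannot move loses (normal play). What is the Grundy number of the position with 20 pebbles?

G(0) = 0
G(1) = mex{0} = 1
G(2) = mex{1,0} = 2
G(3) = mex{2,1} = 0
G(4) = mex{0,2,0} = 1
G(5) = mex{1,0,1} = 2
G(6) = mex{2,1,2,0} = 3
G(7) = mex{3,2,0,1} = 4
G(8) = mex{4,3,1,2} = 0
G(9) = mex{0,4,2,0,0} = 1
G(10) = mex{1,0,3,1,1} = 2
G(11) = mex{2,1,4,2,2} = 0
G(12) = mex{0,2,0,3,0} = 1
G(13) = mex{1,0,1,4,1} = 2
G(14) = mex{2,1,2,0,2} = 3
G(15) = mex{3,2,0,1,3} = 4
G(16) = mex{4,3,1,2,4} = 0
G(17) = mex{0,4,2,0,0} = 1
G(18) = mex{1,0,3,1,1} = 2
G(19) = mex{2,1,4,2,2} = 0
G(20) = mex{0,2,0,3,0} = 1

1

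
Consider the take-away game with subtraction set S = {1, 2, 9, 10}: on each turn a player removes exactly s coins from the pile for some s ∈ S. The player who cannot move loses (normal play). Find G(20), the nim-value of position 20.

n :  0  1  2  3  4  5  6  7  8  9 10 11 12 13 14 15 16 17 18 19 20
G :  0  1  2  0  1  2  0  1  2  3  4  0  1  2  0  1  2  0  1  2  3

3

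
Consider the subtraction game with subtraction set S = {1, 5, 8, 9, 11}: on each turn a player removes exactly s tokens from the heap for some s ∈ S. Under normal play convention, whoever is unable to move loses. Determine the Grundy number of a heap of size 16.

G(0) = 0
G(1) = mex{0} = 1
G(2) = mex{1} = 0
G(3) = mex{0} = 1
G(4) = mex{1} = 0
G(5) = mex{0,0} = 1
G(6) = mex{1,1} = 0
G(7) = mex{0,0} = 1
G(8) = mex{1,1,0} = 2
G(9) = mex{2,0,1,0} = 3
G(10) = mex{3,1,0,1} = 2
G(11) = mex{2,0,1,0,0} = 3
G(12) = mex{3,1,0,1,1} = 2
G(13) = mex{2,2,1,0,0} = 3
G(14) = mex{3,3,0,1,1} = 2
G(15) = mex{2,2,1,0,0} = 3
G(16) = mex{3,3,2,1,1} = 0

0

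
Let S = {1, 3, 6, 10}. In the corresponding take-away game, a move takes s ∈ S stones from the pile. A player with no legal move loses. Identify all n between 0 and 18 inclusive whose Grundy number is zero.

0, 2, 4, 9, 11, 13, 18

n :  0  1  2  3  4  5  6  7  8  9 10 11 12 13 14 15 16 17 18
G :  0  1  0  1  0  1  2  3  2  0  1  0  1  0  1  2  3  2  0
P-positions are exactly the n with G(n) = 0.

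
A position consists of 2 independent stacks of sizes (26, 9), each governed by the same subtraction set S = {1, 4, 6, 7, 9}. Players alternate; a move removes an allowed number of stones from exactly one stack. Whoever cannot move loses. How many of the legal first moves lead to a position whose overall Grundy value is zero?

All stacks use S = {1, 4, 6, 7, 9}:
G(0) = 0
G(1) = mex{0} = 1
G(2) = mex{1} = 0
G(3) = mex{0} = 1
G(4) = mex{1,0} = 2
G(5) = mex{2,1} = 0
G(6) = mex{0,0,0} = 1
G(7) = mex{1,1,1,0} = 2
G(8) = mex{2,2,0,1} = 3
G(9) = mex{3,0,1,0,0} = 2
G(10) = mex{2,1,2,1,1} = 0
G(11) = mex{0,2,0,2,0} = 1
G(12) = mex{1,3,1,0,1} = 2
G(13) = mex{2,2,2,1,2} = 0
G(14) = mex{0,0,3,2,0} = 1
G(15) = mex{1,1,2,3,1} = 0
G(16) = mex{0,2,0,2,2} = 1
G(17) = mex{1,0,1,0,3} = 2
G(18) = mex{2,1,2,1,2} = 0
G(19) = mex{0,0,0,2,0} = 1
G(20) = mex{1,1,1,0,1} = 2
G(21) = mex{2,2,0,1,2} = 3
G(22) = mex{3,0,1,0,0} = 2
G(23) = mex{2,1,2,1,1} = 0
G(24) = mex{0,2,0,2,0} = 1
G(25) = mex{1,3,1,0,1} = 2
G(26) = mex{2,2,2,1,2} = 0
Stack A: G(26) = 0.
Stack B: G(9) = 2.
Combined Grundy value = 0 ⊕ 2 = 2.
A winning move leaves total XOR = 0, i.e. changes one component's Grundy value g to g ⊕ X where X is the current total.
Stack A: need g' = 0⊕2 = 2. Options: 26−1→G=2, 26−4→G=2, 26−6→G=2, 26−7→G=1, 26−9→G=2. Hits: 4.
Stack B: need g' = 2⊕2 = 0. Options: 9−1→G=3, 9−4→G=0, 9−6→G=1, 9−7→G=0, 9−9→G=0. Hits: 3.

7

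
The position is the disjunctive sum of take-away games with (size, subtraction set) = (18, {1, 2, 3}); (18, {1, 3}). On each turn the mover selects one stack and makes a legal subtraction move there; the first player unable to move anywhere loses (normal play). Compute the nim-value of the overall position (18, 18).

Stack A, S = {1, 2, 3}:
G(0) = 0
G(1) = mex{0} = 1
G(2) = mex{1,0} = 2
G(3) = mex{2,1,0} = 3
G(4) = mex{3,2,1} = 0
G(5) = mex{0,3,2} = 1
G(6) = mex{1,0,3} = 2
G(7) = mex{2,1,0} = 3
G(8) = mex{3,2,1} = 0
G(9) = mex{0,3,2} = 1
G(10) = mex{1,0,3} = 2
G(11) = mex{2,1,0} = 3
G(12) = mex{3,2,1} = 0
G(13) = mex{0,3,2} = 1
G(14) = mex{1,0,3} = 2
G(15) = mex{2,1,0} = 3
G(16) = mex{3,2,1} = 0
G(17) = mex{0,3,2} = 1
G(18) = mex{1,0,3} = 2
G_A(18) = 2.
Stack B, S = {1, 3}:
n :  0  1  2  3  4  5  6  7  8  9 10 11 12 13 14 15 16 17 18
G :  0  1  0  1  0  1  0  1  0  1  0  1  0  1  0  1  0  1  0
G_B(18) = 0.
Combined Grundy value = 2 ⊕ 0 = 2.

2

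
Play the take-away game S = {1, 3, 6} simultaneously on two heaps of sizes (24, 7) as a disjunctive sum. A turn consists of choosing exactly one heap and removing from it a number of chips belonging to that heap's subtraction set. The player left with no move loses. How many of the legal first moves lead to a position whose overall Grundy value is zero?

All heaps use S = {1, 3, 6}:
n :  0  1  2  3  4  5  6  7  8  9 10 11 12 13 14 15 16 17 18 19 20 21 22 23 24
G :  0  1  0  1  0  1  2  3  2  0  1  0  1  0  1  2  3  2  0  1  0  1  0  1  2
Heap A: G(24) = 2.
Heap B: G(7) = 3.
Combined Grundy value = 2 ⊕ 3 = 1.
A winning move leaves total XOR = 0, i.e. changes one component's Grundy value g to g ⊕ X where X is the current total.
Heap A: need g' = 2⊕1 = 3. Options: 24−1→G=1, 24−3→G=1, 24−6→G=0. Hits: 0.
Heap B: need g' = 3⊕1 = 2. Options: 7−1→G=2, 7−3→G=0, 7−6→G=1. Hits: 1.

1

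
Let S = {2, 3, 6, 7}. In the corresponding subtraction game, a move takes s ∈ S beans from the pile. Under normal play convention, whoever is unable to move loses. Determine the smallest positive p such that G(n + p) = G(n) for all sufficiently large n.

n :  0  1  2  3  4  5  6  7  8  9 10 11 12 13 14 15 16 17 18 19
G :  0  0  1  1  2  0  3  1  2  0  0  1  1  2  0  3  1  2  0  0
G(n+9) = G(n) holds for n = 0,…,6 (a full window of length max(S) = 7), so the sequence is purely periodic with period 9.

9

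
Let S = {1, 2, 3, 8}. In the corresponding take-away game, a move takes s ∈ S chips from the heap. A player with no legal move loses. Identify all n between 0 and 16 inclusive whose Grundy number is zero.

G(0) = 0
G(1) = mex{0} = 1
G(2) = mex{1,0} = 2
G(3) = mex{2,1,0} = 3
G(4) = mex{3,2,1} = 0
G(5) = mex{0,3,2} = 1
G(6) = mex{1,0,3} = 2
G(7) = mex{2,1,0} = 3
G(8) = mex{3,2,1,0} = 4
G(9) = mex{4,3,2,1} = 0
G(10) = mex{0,4,3,2} = 1
G(11) = mex{1,0,4,3} = 2
G(12) = mex{2,1,0,0} = 3
G(13) = mex{3,2,1,1} = 0
G(14) = mex{0,3,2,2} = 1
G(15) = mex{1,0,3,3} = 2
G(16) = mex{2,1,0,4} = 3
P-positions are exactly the n with G(n) = 0.

0, 4, 9, 13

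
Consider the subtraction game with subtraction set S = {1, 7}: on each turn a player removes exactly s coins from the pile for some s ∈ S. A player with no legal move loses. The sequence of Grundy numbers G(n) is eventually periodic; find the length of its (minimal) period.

2

G(0) = 0
G(1) = mex{0} = 1
G(2) = mex{1} = 0
G(3) = mex{0} = 1
G(4) = mex{1} = 0
G(5) = mex{0} = 1
G(6) = mex{1} = 0
G(7) = mex{0,0} = 1
G(8) = mex{1,1} = 0
G(9) = mex{0,0} = 1
G(10) = mex{1,1} = 0
G(11) = mex{0,0} = 1
G(12) = mex{1,1} = 0
G(13) = mex{0,0} = 1
G(14) = mex{1,1} = 0
G(n+2) = G(n) holds for n = 0,…,6 (a full window of length max(S) = 7), so the sequence is purely periodic with period 2.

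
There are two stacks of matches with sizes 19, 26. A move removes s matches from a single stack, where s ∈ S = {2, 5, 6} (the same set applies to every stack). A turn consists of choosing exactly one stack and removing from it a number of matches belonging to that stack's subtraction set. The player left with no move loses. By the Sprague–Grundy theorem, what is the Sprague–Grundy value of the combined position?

0

All stacks use S = {2, 5, 6}:
G(0) = 0
G(1) = mex{} = 0
G(2) = mex{0} = 1
G(3) = mex{0} = 1
G(4) = mex{1} = 0
G(5) = mex{1,0} = 2
G(6) = mex{0,0,0} = 1
G(7) = mex{2,1,0} = 3
G(8) = mex{1,1,1} = 0
G(9) = mex{3,0,1} = 2
G(10) = mex{0,2,0} = 1
G(11) = mex{2,1,2} = 0
G(12) = mex{1,3,1} = 0
G(13) = mex{0,0,3} = 1
G(14) = mex{0,2,0} = 1
G(15) = mex{1,1,2} = 0
G(16) = mex{1,0,1} = 2
G(17) = mex{0,0,0} = 1
G(18) = mex{2,1,0} = 3
G(19) = mex{1,1,1} = 0
G(20) = mex{3,0,1} = 2
G(21) = mex{0,2,0} = 1
G(22) = mex{2,1,2} = 0
G(23) = mex{1,3,1} = 0
G(24) = mex{0,0,3} = 1
G(25) = mex{0,2,0} = 1
G(26) = mex{1,1,2} = 0
Stack A: G(19) = 0.
Stack B: G(26) = 0.
Combined Grundy value = 0 ⊕ 0 = 0.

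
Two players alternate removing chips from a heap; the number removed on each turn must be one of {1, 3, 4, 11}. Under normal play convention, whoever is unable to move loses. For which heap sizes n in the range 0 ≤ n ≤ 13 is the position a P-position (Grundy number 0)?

G(0) = 0
G(1) = mex{0} = 1
G(2) = mex{1} = 0
G(3) = mex{0,0} = 1
G(4) = mex{1,1,0} = 2
G(5) = mex{2,0,1} = 3
G(6) = mex{3,1,0} = 2
G(7) = mex{2,2,1} = 0
G(8) = mex{0,3,2} = 1
G(9) = mex{1,2,3} = 0
G(10) = mex{0,0,2} = 1
G(11) = mex{1,1,0,0} = 2
G(12) = mex{2,0,1,1} = 3
G(13) = mex{3,1,0,0} = 2
P-positions are exactly the n with G(n) = 0.

0, 2, 7, 9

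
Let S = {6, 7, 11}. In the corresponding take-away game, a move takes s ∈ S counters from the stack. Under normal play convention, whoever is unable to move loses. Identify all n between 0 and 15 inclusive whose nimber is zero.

G(0) = 0
G(1) = mex{} = 0
G(2) = mex{} = 0
G(3) = mex{} = 0
G(4) = mex{} = 0
G(5) = mex{} = 0
G(6) = mex{0} = 1
G(7) = mex{0,0} = 1
G(8) = mex{0,0} = 1
G(9) = mex{0,0} = 1
G(10) = mex{0,0} = 1
G(11) = mex{0,0,0} = 1
G(12) = mex{1,0,0} = 2
G(13) = mex{1,1,0} = 2
G(14) = mex{1,1,0} = 2
G(15) = mex{1,1,0} = 2
P-positions are exactly the n with G(n) = 0.

0, 1, 2, 3, 4, 5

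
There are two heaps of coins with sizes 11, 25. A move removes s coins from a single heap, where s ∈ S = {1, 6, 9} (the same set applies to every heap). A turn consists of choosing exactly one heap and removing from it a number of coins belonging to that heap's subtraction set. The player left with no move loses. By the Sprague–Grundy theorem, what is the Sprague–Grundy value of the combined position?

All heaps use S = {1, 6, 9}:
G(0) = 0
G(1) = mex{0} = 1
G(2) = mex{1} = 0
G(3) = mex{0} = 1
G(4) = mex{1} = 0
G(5) = mex{0} = 1
G(6) = mex{1,0} = 2
G(7) = mex{2,1} = 0
G(8) = mex{0,0} = 1
G(9) = mex{1,1,0} = 2
G(10) = mex{2,0,1} = 3
G(11) = mex{3,1,0} = 2
G(12) = mex{2,2,1} = 0
G(13) = mex{0,0,0} = 1
G(14) = mex{1,1,1} = 0
G(15) = mex{0,2,2} = 1
G(16) = mex{1,3,0} = 2
G(17) = mex{2,2,1} = 0
G(18) = mex{0,0,2} = 1
G(19) = mex{1,1,3} = 0
G(20) = mex{0,0,2} = 1
G(21) = mex{1,1,0} = 2
G(22) = mex{2,2,1} = 0
G(23) = mex{0,0,0} = 1
G(24) = mex{1,1,1} = 0
G(25) = mex{0,0,2} = 1
Heap A: G(11) = 2.
Heap B: G(25) = 1.
Combined Grundy value = 2 ⊕ 1 = 3.

3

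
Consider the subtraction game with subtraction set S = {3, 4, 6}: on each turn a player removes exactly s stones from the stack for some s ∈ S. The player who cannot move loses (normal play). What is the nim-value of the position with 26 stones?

2

G(0) = 0
G(1) = mex{} = 0
G(2) = mex{} = 0
G(3) = mex{0} = 1
G(4) = mex{0,0} = 1
G(5) = mex{0,0} = 1
G(6) = mex{1,0,0} = 2
G(7) = mex{1,1,0} = 2
G(8) = mex{1,1,0} = 2
G(9) = mex{2,1,1} = 0
G(10) = mex{2,2,1} = 0
G(11) = mex{2,2,1} = 0
G(12) = mex{0,2,2} = 1
G(13) = mex{0,0,2} = 1
G(14) = mex{0,0,2} = 1
G(15) = mex{1,0,0} = 2
G(16) = mex{1,1,0} = 2
G(17) = mex{1,1,0} = 2
G(18) = mex{2,1,1} = 0
G(19) = mex{2,2,1} = 0
G(20) = mex{2,2,1} = 0
G(21) = mex{0,2,2} = 1
G(22) = mex{0,0,2} = 1
G(23) = mex{0,0,2} = 1
G(24) = mex{1,0,0} = 2
G(25) = mex{1,1,0} = 2
G(26) = mex{1,1,0} = 2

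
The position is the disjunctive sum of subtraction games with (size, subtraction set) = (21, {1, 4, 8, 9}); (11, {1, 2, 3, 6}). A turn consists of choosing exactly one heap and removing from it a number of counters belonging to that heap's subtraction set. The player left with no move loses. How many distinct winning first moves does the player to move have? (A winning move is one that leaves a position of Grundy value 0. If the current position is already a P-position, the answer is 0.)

Heap A, S = {1, 4, 8, 9}:
G(0) = 0
G(1) = mex{0} = 1
G(2) = mex{1} = 0
G(3) = mex{0} = 1
G(4) = mex{1,0} = 2
G(5) = mex{2,1} = 0
G(6) = mex{0,0} = 1
G(7) = mex{1,1} = 0
G(8) = mex{0,2,0} = 1
G(9) = mex{1,0,1,0} = 2
G(10) = mex{2,1,0,1} = 3
G(11) = mex{3,0,1,0} = 2
G(12) = mex{2,1,2,1} = 0
G(13) = mex{0,2,0,2} = 1
G(14) = mex{1,3,1,0} = 2
G(15) = mex{2,2,0,1} = 3
G(16) = mex{3,0,1,0} = 2
G(17) = mex{2,1,2,1} = 0
G(18) = mex{0,2,3,2} = 1
G(19) = mex{1,3,2,3} = 0
G(20) = mex{0,2,0,2} = 1
G(21) = mex{1,0,1,0} = 2
G_A(21) = 2.
Heap B, S = {1, 2, 3, 6}:
n :  0  1  2  3  4  5  6  7  8  9 10 11
G :  0  1  2  3  0  1  2  3  0  1  2  3
G_B(11) = 3.
Combined Grundy value = 2 ⊕ 3 = 1.
A winning move leaves total XOR = 0, i.e. changes one component's Grundy value g to g ⊕ X where X is the current total.
Heap A: need g' = 2⊕1 = 3. Options: 21−1→G=1, 21−4→G=0, 21−8→G=1, 21−9→G=0. Hits: 0.
Heap B: need g' = 3⊕1 = 2. Options: 11−1→G=2, 11−2→G=1, 11−3→G=0, 11−6→G=1. Hits: 1.

1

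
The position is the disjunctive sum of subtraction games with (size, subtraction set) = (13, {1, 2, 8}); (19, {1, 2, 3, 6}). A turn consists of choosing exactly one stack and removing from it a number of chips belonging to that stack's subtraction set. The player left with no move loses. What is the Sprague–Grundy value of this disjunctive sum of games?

2

Stack A, S = {1, 2, 8}:
n :  0  1  2  3  4  5  6  7  8  9 10 11 12 13
G :  0  1  2  0  1  2  0  1  2  0  1  2  0  1
G_A(13) = 1.
Stack B, S = {1, 2, 3, 6}:
n :  0  1  2  3  4  5  6  7  8  9 10 11 12 13 14 15 16 17 18 19
G :  0  1  2  3  0  1  2  3  0  1  2  3  0  1  2  3  0  1  2  3
G_B(19) = 3.
Combined Grundy value = 1 ⊕ 3 = 2.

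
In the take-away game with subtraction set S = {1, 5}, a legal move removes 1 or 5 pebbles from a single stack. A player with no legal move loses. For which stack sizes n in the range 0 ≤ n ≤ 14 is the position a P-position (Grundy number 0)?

G(0) = 0
G(1) = mex{0} = 1
G(2) = mex{1} = 0
G(3) = mex{0} = 1
G(4) = mex{1} = 0
G(5) = mex{0,0} = 1
G(6) = mex{1,1} = 0
G(7) = mex{0,0} = 1
G(8) = mex{1,1} = 0
G(9) = mex{0,0} = 1
G(10) = mex{1,1} = 0
G(11) = mex{0,0} = 1
G(12) = mex{1,1} = 0
G(13) = mex{0,0} = 1
G(14) = mex{1,1} = 0
P-positions are exactly the n with G(n) = 0.

0, 2, 4, 6, 8, 10, 12, 14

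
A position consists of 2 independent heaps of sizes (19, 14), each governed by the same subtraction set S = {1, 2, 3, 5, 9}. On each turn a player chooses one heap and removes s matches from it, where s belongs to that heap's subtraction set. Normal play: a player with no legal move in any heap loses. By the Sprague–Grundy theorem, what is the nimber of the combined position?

All heaps use S = {1, 2, 3, 5, 9}:
G(0) = 0
G(1) = mex{0} = 1
G(2) = mex{1,0} = 2
G(3) = mex{2,1,0} = 3
G(4) = mex{3,2,1} = 0
G(5) = mex{0,3,2,0} = 1
G(6) = mex{1,0,3,1} = 2
G(7) = mex{2,1,0,2} = 3
G(8) = mex{3,2,1,3} = 0
G(9) = mex{0,3,2,0,0} = 1
G(10) = mex{1,0,3,1,1} = 2
G(11) = mex{2,1,0,2,2} = 3
G(12) = mex{3,2,1,3,3} = 0
G(13) = mex{0,3,2,0,0} = 1
G(14) = mex{1,0,3,1,1} = 2
G(15) = mex{2,1,0,2,2} = 3
G(16) = mex{3,2,1,3,3} = 0
G(17) = mex{0,3,2,0,0} = 1
G(18) = mex{1,0,3,1,1} = 2
G(19) = mex{2,1,0,2,2} = 3
Heap A: G(19) = 3.
Heap B: G(14) = 2.
Combined Grundy value = 3 ⊕ 2 = 1.

1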